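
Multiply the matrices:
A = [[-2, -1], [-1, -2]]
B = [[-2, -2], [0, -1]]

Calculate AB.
[[4, 5], [2, 4]]

Each entry (i,j) of AB = sum over k of A[i][k]*B[k][j].
(AB)[0][0] = (-2)*(-2) + (-1)*(0) = 4
(AB)[0][1] = (-2)*(-2) + (-1)*(-1) = 5
(AB)[1][0] = (-1)*(-2) + (-2)*(0) = 2
(AB)[1][1] = (-1)*(-2) + (-2)*(-1) = 4
AB = [[4, 5], [2, 4]]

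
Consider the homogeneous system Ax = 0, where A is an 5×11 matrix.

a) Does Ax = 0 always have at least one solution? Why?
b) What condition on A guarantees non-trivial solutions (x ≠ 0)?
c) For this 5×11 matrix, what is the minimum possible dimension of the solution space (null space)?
a) Yes, x = 0 is always a solution. b) When A has linearly dependent columns (rank < n). c) Minimum nullity = 6.

a) x = 0 satisfies A·0 = 0, so the zero vector is always a solution.
b) Non-trivial solutions exist iff the columns of A are linearly dependent, equivalently rank(A) < n (the number of columns).
c) By rank-nullity, rank(A) + nullity(A) = n = 11. Since A has only 5 rows, rank(A) ≤ 5, so nullity(A) ≥ 11 - 5 = 6.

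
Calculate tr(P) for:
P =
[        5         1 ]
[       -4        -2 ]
tr(P) = 5 - 2 = 3

The trace of a square matrix is the sum of its diagonal entries.
Diagonal entries of P: P[0][0] = 5, P[1][1] = -2.
tr(P) = 5 - 2 = 3.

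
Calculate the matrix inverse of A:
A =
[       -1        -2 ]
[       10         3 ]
det(A) = 17
A⁻¹ =
[     3/17      2/17 ]
[   -10/17     -1/17 ]

For a 2×2 matrix A = [[a, b], [c, d]] with det(A) ≠ 0, A⁻¹ = (1/det(A)) * [[d, -b], [-c, a]].
det(A) = (-1)*(3) - (-2)*(10) = -3 + 20 = 17.
A⁻¹ = (1/17) * [[3, 2], [-10, -1]].
Dividing each entry by 17 and reducing:
A⁻¹ =
[     3/17      2/17 ]
[   -10/17     -1/17 ]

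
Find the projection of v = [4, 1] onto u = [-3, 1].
[33/10, -11/10]

The projection of v onto u is proj_u(v) = ((v·u) / (u·u)) · u.
v·u = (4)*(-3) + (1)*(1) = -11.
u·u = (-3)*(-3) + (1)*(1) = 10.
coefficient = -11 / 10 = -11/10.
proj_u(v) = -11/10 · [-3, 1] = [33/10, -11/10].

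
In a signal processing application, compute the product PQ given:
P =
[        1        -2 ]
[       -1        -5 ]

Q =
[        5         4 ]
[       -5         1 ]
PQ =
[       15         2 ]
[       20        -9 ]

Matrix multiplication: (PQ)[i][j] = sum over k of P[i][k] * Q[k][j].
  (PQ)[0][0] = (1)*(5) + (-2)*(-5) = 15
  (PQ)[0][1] = (1)*(4) + (-2)*(1) = 2
  (PQ)[1][0] = (-1)*(5) + (-5)*(-5) = 20
  (PQ)[1][1] = (-1)*(4) + (-5)*(1) = -9
PQ =
[       15         2 ]
[       20        -9 ]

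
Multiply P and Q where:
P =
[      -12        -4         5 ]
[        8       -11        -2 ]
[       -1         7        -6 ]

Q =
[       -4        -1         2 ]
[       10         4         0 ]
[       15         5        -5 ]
PQ =
[       83        21       -49 ]
[     -172       -62        26 ]
[      -16        -1        28 ]

Matrix multiplication: (PQ)[i][j] = sum over k of P[i][k] * Q[k][j].
  (PQ)[0][0] = (-12)*(-4) + (-4)*(10) + (5)*(15) = 83
  (PQ)[0][1] = (-12)*(-1) + (-4)*(4) + (5)*(5) = 21
  (PQ)[0][2] = (-12)*(2) + (-4)*(0) + (5)*(-5) = -49
  (PQ)[1][0] = (8)*(-4) + (-11)*(10) + (-2)*(15) = -172
  (PQ)[1][1] = (8)*(-1) + (-11)*(4) + (-2)*(5) = -62
  (PQ)[1][2] = (8)*(2) + (-11)*(0) + (-2)*(-5) = 26
  (PQ)[2][0] = (-1)*(-4) + (7)*(10) + (-6)*(15) = -16
  (PQ)[2][1] = (-1)*(-1) + (7)*(4) + (-6)*(5) = -1
  (PQ)[2][2] = (-1)*(2) + (7)*(0) + (-6)*(-5) = 28
PQ =
[       83        21       -49 ]
[     -172       -62        26 ]
[      -16        -1        28 ]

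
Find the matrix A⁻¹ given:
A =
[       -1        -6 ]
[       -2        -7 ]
det(A) = -5
A⁻¹ =
[      7/5      -6/5 ]
[     -2/5       1/5 ]

For a 2×2 matrix A = [[a, b], [c, d]] with det(A) ≠ 0, A⁻¹ = (1/det(A)) * [[d, -b], [-c, a]].
det(A) = (-1)*(-7) - (-6)*(-2) = 7 - 12 = -5.
A⁻¹ = (1/-5) * [[-7, 6], [2, -1]].
Dividing each entry by -5 and reducing:
A⁻¹ =
[      7/5      -6/5 ]
[     -2/5       1/5 ]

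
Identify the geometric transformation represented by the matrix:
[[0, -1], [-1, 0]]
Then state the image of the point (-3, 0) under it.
reflection across the line y = -x; image of (-3, 0) is (0, 3)

This is a symmetric orthogonal matrix with determinant -1, which characterizes a reflection in ℝ².
The matrix [[0, -1], [-1, 0]] represents: reflection across the line y = -x.
Applying it to (-3, 0): [0·-3 + -1·0, -1·-3 + 0·0] = (0, 3).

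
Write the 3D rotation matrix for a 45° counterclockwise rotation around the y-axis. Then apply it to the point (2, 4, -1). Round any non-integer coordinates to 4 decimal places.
R = [[√2/2, 0, √2/2], [0, 1, 0], [-√2/2, 0, √2/2]]; R·(2, 4, -1) = (0.7071, 4.0000, -2.1213)

Rotation matrix for 45° around y-axis:
cos(45°) = √2/2, sin(45°) = √2/2
R = [[√2/2, 0, √2/2], [0, 1, 0], [-√2/2, 0, √2/2]]
Apply to (2, 4, -1): R·[2, 4, -1]ᵀ = (0.7071, 4.0000, -2.1213)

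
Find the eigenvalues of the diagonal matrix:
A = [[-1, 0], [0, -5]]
λ₁ = -1, λ₂ = -5

The characteristic polynomial of A is det(A - λI) = (-1 - λ)(-5 - λ) = 0.
The roots are λ = -1 and λ = -5, so the eigenvalues are the diagonal entries.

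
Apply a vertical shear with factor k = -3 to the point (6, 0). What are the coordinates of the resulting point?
(6, -18)

Shear matrix for vertical shear with factor k = -3:
[[1, 0], [-3, 1]]
Result: (6, 0) → (6, -18)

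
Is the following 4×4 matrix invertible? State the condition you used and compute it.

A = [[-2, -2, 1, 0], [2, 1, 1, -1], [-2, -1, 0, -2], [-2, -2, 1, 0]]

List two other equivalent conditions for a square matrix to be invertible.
No, not invertible; det(A) = 0 (two rows are equal, so the rows are linearly dependent). Equivalent conditions (failing for this A): rank(A) < 4; Ax = 0 has non-trivial solutions; 0 is an eigenvalue; the columns are linearly dependent.

To check invertibility, compute det(A).
In this matrix, row 0 and the last row are identical, so one row is a scalar multiple of another and the rows are linearly dependent.
A matrix with linearly dependent rows has det = 0 and is not invertible.
Equivalent failed conditions:
- rank(A) < 4.
- Ax = 0 has non-trivial solutions.
- 0 is an eigenvalue.
- The columns are linearly dependent.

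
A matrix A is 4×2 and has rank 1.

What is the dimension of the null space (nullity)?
1

The rank-nullity theorem for an m×n matrix states:
rank(A) + nullity(A) = n (the number of columns).
Here n = 2 and rank(A) = 1, so nullity(A) = 2 - 1 = 1.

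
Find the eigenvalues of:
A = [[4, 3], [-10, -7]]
λ = -2, -1

Solve det(A - λI) = 0. For a 2×2 matrix this is λ² - (trace)λ + det = 0.
trace(A) = 4 - 7 = -3.
det(A) = (4)*(-7) - (3)*(-10) = -28 + 30 = 2.
Characteristic equation: λ² - (-3)λ + (2) = 0.
Discriminant: (-3)² - 4*(2) = 9 - 8 = 1.
Roots: λ = (-3 ± √1) / 2 = -2, -1.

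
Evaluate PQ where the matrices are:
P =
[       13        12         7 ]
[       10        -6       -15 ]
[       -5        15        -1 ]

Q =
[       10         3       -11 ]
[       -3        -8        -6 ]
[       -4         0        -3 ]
PQ =
[       66       -57      -236 ]
[      178        78       -29 ]
[      -91      -135       -32 ]

Matrix multiplication: (PQ)[i][j] = sum over k of P[i][k] * Q[k][j].
  (PQ)[0][0] = (13)*(10) + (12)*(-3) + (7)*(-4) = 66
  (PQ)[0][1] = (13)*(3) + (12)*(-8) + (7)*(0) = -57
  (PQ)[0][2] = (13)*(-11) + (12)*(-6) + (7)*(-3) = -236
  (PQ)[1][0] = (10)*(10) + (-6)*(-3) + (-15)*(-4) = 178
  (PQ)[1][1] = (10)*(3) + (-6)*(-8) + (-15)*(0) = 78
  (PQ)[1][2] = (10)*(-11) + (-6)*(-6) + (-15)*(-3) = -29
  (PQ)[2][0] = (-5)*(10) + (15)*(-3) + (-1)*(-4) = -91
  (PQ)[2][1] = (-5)*(3) + (15)*(-8) + (-1)*(0) = -135
  (PQ)[2][2] = (-5)*(-11) + (15)*(-6) + (-1)*(-3) = -32
PQ =
[       66       -57      -236 ]
[      178        78       -29 ]
[      -91      -135       -32 ]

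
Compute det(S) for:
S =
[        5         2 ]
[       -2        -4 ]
det(S) = -16

For a 2×2 matrix [[a, b], [c, d]], det = a*d - b*c.
det(S) = (5)*(-4) - (2)*(-2) = -20 + 4 = -16.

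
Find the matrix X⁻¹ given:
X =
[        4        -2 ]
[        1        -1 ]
det(X) = -2
X⁻¹ =
[      1/2        -1 ]
[      1/2        -2 ]

For a 2×2 matrix X = [[a, b], [c, d]] with det(X) ≠ 0, X⁻¹ = (1/det(X)) * [[d, -b], [-c, a]].
det(X) = (4)*(-1) - (-2)*(1) = -4 + 2 = -2.
X⁻¹ = (1/-2) * [[-1, 2], [-1, 4]].
Dividing each entry by -2 and reducing:
X⁻¹ =
[      1/2        -1 ]
[      1/2        -2 ]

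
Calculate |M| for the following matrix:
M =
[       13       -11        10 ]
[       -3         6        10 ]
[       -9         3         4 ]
det(M) = 1230

Expand along row 0 (cofactor expansion): det(M) = a*(e*i - f*h) - b*(d*i - f*g) + c*(d*h - e*g), where the 3×3 is [[a, b, c], [d, e, f], [g, h, i]].
Minor M_00 = (6)*(4) - (10)*(3) = 24 - 30 = -6.
Minor M_01 = (-3)*(4) - (10)*(-9) = -12 + 90 = 78.
Minor M_02 = (-3)*(3) - (6)*(-9) = -9 + 54 = 45.
det(M) = (13)*(-6) - (-11)*(78) + (10)*(45) = -78 + 858 + 450 = 1230.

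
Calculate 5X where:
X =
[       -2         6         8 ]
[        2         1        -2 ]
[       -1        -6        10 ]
5X =
[      -10        30        40 ]
[       10         5       -10 ]
[       -5       -30        50 ]

Scalar multiplication is elementwise: (5X)[i][j] = 5 * X[i][j].
  (5X)[0][0] = 5 * (-2) = -10
  (5X)[0][1] = 5 * (6) = 30
  (5X)[0][2] = 5 * (8) = 40
  (5X)[1][0] = 5 * (2) = 10
  (5X)[1][1] = 5 * (1) = 5
  (5X)[1][2] = 5 * (-2) = -10
  (5X)[2][0] = 5 * (-1) = -5
  (5X)[2][1] = 5 * (-6) = -30
  (5X)[2][2] = 5 * (10) = 50
5X =
[      -10        30        40 ]
[       10         5       -10 ]
[       -5       -30        50 ]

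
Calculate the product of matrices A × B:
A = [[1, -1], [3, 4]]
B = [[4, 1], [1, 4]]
[[3, -3], [16, 19]]

Matrix multiplication:
C[0][0] = 1×4 + -1×1 = 3
C[0][1] = 1×1 + -1×4 = -3
C[1][0] = 3×4 + 4×1 = 16
C[1][1] = 3×1 + 4×4 = 19
Result: [[3, -3], [16, 19]]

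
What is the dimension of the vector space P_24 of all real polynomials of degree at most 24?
Dimension = 25

A polynomial of degree at most 24 can be written as a₀ + a₁x + a₂x² + … + a_24x^24, with 25 free coefficients a₀, …, a_24.
The set {1, x, x², …, x^24} is a basis: it spans P_24 (every such polynomial is a linear combination of these) and is linearly independent (a polynomial is zero iff all its coefficients are zero).
Therefore dim(P_24) = 24 + 1 = 25.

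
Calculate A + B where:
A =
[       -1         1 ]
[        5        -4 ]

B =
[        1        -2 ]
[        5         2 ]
A + B =
[        0        -1 ]
[       10        -2 ]

Matrix addition is elementwise: (A+B)[i][j] = A[i][j] + B[i][j].
  (A+B)[0][0] = (-1) + (1) = 0
  (A+B)[0][1] = (1) + (-2) = -1
  (A+B)[1][0] = (5) + (5) = 10
  (A+B)[1][1] = (-4) + (2) = -2
A + B =
[        0        -1 ]
[       10        -2 ]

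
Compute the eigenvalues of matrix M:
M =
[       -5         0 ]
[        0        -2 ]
λ = -5, -2

Solve det(M - λI) = 0. For a 2×2 matrix the characteristic equation is λ² - (trace)λ + det = 0.
trace(M) = a + d = -5 - 2 = -7.
det(M) = a*d - b*c = (-5)*(-2) - (0)*(0) = 10 - 0 = 10.
Characteristic equation: λ² - (-7)λ + (10) = 0.
Discriminant = (-7)² - 4*(10) = 49 - 40 = 9.
λ = (-7 ± √9) / 2 = (-7 ± 3) / 2 = -5, -2.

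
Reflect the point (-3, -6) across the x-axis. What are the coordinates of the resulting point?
(-3, 6)

Reflection across x-axis: (-3, -6) → (-3, 6)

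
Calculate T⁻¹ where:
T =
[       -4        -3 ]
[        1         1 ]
det(T) = -1
T⁻¹ =
[       -1        -3 ]
[        1         4 ]

For a 2×2 matrix T = [[a, b], [c, d]] with det(T) ≠ 0, T⁻¹ = (1/det(T)) * [[d, -b], [-c, a]].
det(T) = (-4)*(1) - (-3)*(1) = -4 + 3 = -1.
T⁻¹ = (1/-1) * [[1, 3], [-1, -4]].
Dividing each entry by -1 and reducing:
T⁻¹ =
[       -1        -3 ]
[        1         4 ]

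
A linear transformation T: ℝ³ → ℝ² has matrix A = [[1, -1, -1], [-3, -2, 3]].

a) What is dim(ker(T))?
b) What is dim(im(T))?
dim(ker) = 1, dim(im) = 2

The two rows are not scalar multiples of one another (no single k satisfies row 2 = k × row 1), so they are linearly independent.
Thus rank(A) = 2.
dim(im(T)) = rank(A) = 2.
By the rank-nullity theorem applied to T: ℝ³ → ℝ², rank(A) + nullity(A) = 3 (the domain dimension), so dim(ker(T)) = 3 - 2 = 1.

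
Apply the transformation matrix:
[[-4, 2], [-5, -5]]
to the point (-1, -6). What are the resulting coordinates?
(-8, 35)

Matrix multiplication:
[[-4, 2], [-5, -5]] × [-1, -6]ᵀ
= [-4×-1 + 2×-6, -5×-1 + -5×-6]ᵀ
= [-8.0000, 35.0000]ᵀ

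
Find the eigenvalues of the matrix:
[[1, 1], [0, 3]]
λ = 1 and λ = 3

Characteristic equation: det(A - λI) = 0
λ² - (trace)λ + (det) = 0
λ² - (4)λ + (3) = 0
λ² - 4λ + 3 = 0
Solving: λ = 1, 3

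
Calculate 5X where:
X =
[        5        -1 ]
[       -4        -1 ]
5X =
[       25        -5 ]
[      -20        -5 ]

Scalar multiplication is elementwise: (5X)[i][j] = 5 * X[i][j].
  (5X)[0][0] = 5 * (5) = 25
  (5X)[0][1] = 5 * (-1) = -5
  (5X)[1][0] = 5 * (-4) = -20
  (5X)[1][1] = 5 * (-1) = -5
5X =
[       25        -5 ]
[      -20        -5 ]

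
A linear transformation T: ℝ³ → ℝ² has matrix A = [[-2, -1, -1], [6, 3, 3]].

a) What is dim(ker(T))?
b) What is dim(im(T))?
dim(ker) = 2, dim(im) = 1

Observe that row 2 = -3 × row 1 (so the rows are linearly dependent).
Thus rank(A) = 1 (only one linearly independent row).
dim(im(T)) = rank(A) = 1.
By the rank-nullity theorem applied to T: ℝ³ → ℝ², rank(A) + nullity(A) = 3 (the domain dimension), so dim(ker(T)) = 3 - 1 = 2.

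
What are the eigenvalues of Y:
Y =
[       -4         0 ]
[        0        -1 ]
λ = -4, -1

Solve det(Y - λI) = 0. For a 2×2 matrix the characteristic equation is λ² - (trace)λ + det = 0.
trace(Y) = a + d = -4 - 1 = -5.
det(Y) = a*d - b*c = (-4)*(-1) - (0)*(0) = 4 - 0 = 4.
Characteristic equation: λ² - (-5)λ + (4) = 0.
Discriminant = (-5)² - 4*(4) = 25 - 16 = 9.
λ = (-5 ± √9) / 2 = (-5 ± 3) / 2 = -4, -1.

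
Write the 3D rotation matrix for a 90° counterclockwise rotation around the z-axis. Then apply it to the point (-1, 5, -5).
R = [[0, -1, 0], [1, 0, 0], [0, 0, 1]]; R·(-1, 5, -5) = (-5, -1, -5)

Rotation matrix for 90° around z-axis:
cos(90°) = 0, sin(90°) = 1
R = [[0, -1, 0], [1, 0, 0], [0, 0, 1]]
Apply to (-1, 5, -5): R·[-1, 5, -5]ᵀ = (-5, -1, -5)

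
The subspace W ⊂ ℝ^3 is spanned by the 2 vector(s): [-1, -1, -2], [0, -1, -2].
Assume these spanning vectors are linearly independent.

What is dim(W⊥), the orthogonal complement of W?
dim(W⊥) = 1

For any subspace W of ℝ^n, dim(W) + dim(W⊥) = n (the whole-space dimension).
Here the given 2 vectors are linearly independent, so dim(W) = 2.
Thus dim(W⊥) = n - dim(W) = 3 - 2 = 1.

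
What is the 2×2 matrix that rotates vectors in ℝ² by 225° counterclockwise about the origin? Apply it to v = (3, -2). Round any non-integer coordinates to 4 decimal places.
R = [[-√2/2, √2/2], [-√2/2, -√2/2]]; R·v = (-3.5355, -0.7071)

A counterclockwise rotation by angle θ in ℝ² has matrix R(θ) = [[cos θ, -sin θ], [sin θ, cos θ]].
For θ = 225°: cos θ = -√2/2, sin θ = -√2/2.
R(225°) = [[-√2/2, √2/2], [-√2/2, -√2/2]].
R·v = [-√2/2·3 + (√2/2)·-2, -√2/2·3 + -√2/2·-2] = (-3.5355, -0.7071).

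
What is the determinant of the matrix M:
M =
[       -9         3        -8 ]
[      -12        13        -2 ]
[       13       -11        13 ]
det(M) = -637

Expand along row 0 (cofactor expansion): det(M) = a*(e*i - f*h) - b*(d*i - f*g) + c*(d*h - e*g), where the 3×3 is [[a, b, c], [d, e, f], [g, h, i]].
Minor M_00 = (13)*(13) - (-2)*(-11) = 169 - 22 = 147.
Minor M_01 = (-12)*(13) - (-2)*(13) = -156 + 26 = -130.
Minor M_02 = (-12)*(-11) - (13)*(13) = 132 - 169 = -37.
det(M) = (-9)*(147) - (3)*(-130) + (-8)*(-37) = -1323 + 390 + 296 = -637.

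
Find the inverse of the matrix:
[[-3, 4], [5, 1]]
[[-1/23, 4/23], [5/23, 3/23]]

For [[a,b],[c,d]], inverse = (1/det)·[[d,-b],[-c,a]]
det = -3·1 - 4·5 = -23
Inverse = (1/-23)·[[1, -4], [-5, -3]]
        = [[-1/23, 4/23], [5/23, 3/23]]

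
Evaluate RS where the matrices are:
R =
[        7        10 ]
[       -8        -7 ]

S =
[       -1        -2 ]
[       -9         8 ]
RS =
[      -97        66 ]
[       71       -40 ]

Matrix multiplication: (RS)[i][j] = sum over k of R[i][k] * S[k][j].
  (RS)[0][0] = (7)*(-1) + (10)*(-9) = -97
  (RS)[0][1] = (7)*(-2) + (10)*(8) = 66
  (RS)[1][0] = (-8)*(-1) + (-7)*(-9) = 71
  (RS)[1][1] = (-8)*(-2) + (-7)*(8) = -40
RS =
[      -97        66 ]
[       71       -40 ]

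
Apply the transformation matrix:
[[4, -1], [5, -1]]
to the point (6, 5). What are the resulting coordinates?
(19, 25)

Matrix multiplication:
[[4, -1], [5, -1]] × [6, 5]ᵀ
= [4×6 + -1×5, 5×6 + -1×5]ᵀ
= [19.0000, 25.0000]ᵀ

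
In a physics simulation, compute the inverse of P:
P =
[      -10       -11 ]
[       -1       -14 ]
det(P) = 129
P⁻¹ =
[  -14/129    11/129 ]
[    1/129   -10/129 ]

For a 2×2 matrix P = [[a, b], [c, d]] with det(P) ≠ 0, P⁻¹ = (1/det(P)) * [[d, -b], [-c, a]].
det(P) = (-10)*(-14) - (-11)*(-1) = 140 - 11 = 129.
P⁻¹ = (1/129) * [[-14, 11], [1, -10]].
Dividing each entry by 129 and reducing:
P⁻¹ =
[  -14/129    11/129 ]
[    1/129   -10/129 ]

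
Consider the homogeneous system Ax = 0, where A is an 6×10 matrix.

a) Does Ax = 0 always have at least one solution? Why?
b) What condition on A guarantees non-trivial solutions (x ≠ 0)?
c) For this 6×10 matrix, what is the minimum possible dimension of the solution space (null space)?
a) Yes, x = 0 is always a solution. b) When A has linearly dependent columns (rank < n). c) Minimum nullity = 4.

a) x = 0 satisfies A·0 = 0, so the zero vector is always a solution.
b) Non-trivial solutions exist iff the columns of A are linearly dependent, equivalently rank(A) < n (the number of columns).
c) By rank-nullity, rank(A) + nullity(A) = n = 10. Since A has only 6 rows, rank(A) ≤ 6, so nullity(A) ≥ 10 - 6 = 4.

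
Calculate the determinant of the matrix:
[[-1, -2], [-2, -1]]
-3

For a 2×2 matrix [[a, b], [c, d]], det = ad - bc
det = (-1)(-1) - (-2)(-2) = 1 - 4 = -3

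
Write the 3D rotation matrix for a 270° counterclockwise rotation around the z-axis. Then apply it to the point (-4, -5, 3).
R = [[0, 1, 0], [-1, 0, 0], [0, 0, 1]]; R·(-4, -5, 3) = (-5, 4, 3)

Rotation matrix for 270° around z-axis:
cos(270°) = 0, sin(270°) = -1
R = [[0, 1, 0], [-1, 0, 0], [0, 0, 1]]
Apply to (-4, -5, 3): R·[-4, -5, 3]ᵀ = (-5, 4, 3)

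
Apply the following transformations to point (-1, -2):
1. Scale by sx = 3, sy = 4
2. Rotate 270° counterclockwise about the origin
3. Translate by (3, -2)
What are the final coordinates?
(-5, 1)

Step 1: Scale → (-3, -8)
Step 2: Rotate 270° → (-8, 3)
Step 3: Translate → (-5, 1)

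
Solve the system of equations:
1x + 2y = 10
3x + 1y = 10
x = 2, y = 4

Use elimination (row reduction):
Equation 1: 1x + 2y = 10.
Equation 2: 3x + 1y = 10.
Multiply Eq1 by 3 and Eq2 by 1: 3x + 6y = 30;  3x + 1y = 10.
Subtract: (-5)y = -20, so y = 4.
Back-substitute into Eq1: 1x + 2*(4) = 10, so x = 2.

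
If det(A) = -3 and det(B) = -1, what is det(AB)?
3

Use the multiplicative property of determinants: det(AB) = det(A)*det(B).
det(AB) = (-3)*(-1) = 3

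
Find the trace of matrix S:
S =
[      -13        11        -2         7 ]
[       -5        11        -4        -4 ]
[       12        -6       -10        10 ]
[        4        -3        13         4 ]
tr(S) = -13 + 11 - 10 + 4 = -8

The trace of a square matrix is the sum of its diagonal entries.
Diagonal entries of S: S[0][0] = -13, S[1][1] = 11, S[2][2] = -10, S[3][3] = 4.
tr(S) = -13 + 11 - 10 + 4 = -8.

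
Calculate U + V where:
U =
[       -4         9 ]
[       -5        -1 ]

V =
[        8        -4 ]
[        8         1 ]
U + V =
[        4         5 ]
[        3         0 ]

Matrix addition is elementwise: (U+V)[i][j] = U[i][j] + V[i][j].
  (U+V)[0][0] = (-4) + (8) = 4
  (U+V)[0][1] = (9) + (-4) = 5
  (U+V)[1][0] = (-5) + (8) = 3
  (U+V)[1][1] = (-1) + (1) = 0
U + V =
[        4         5 ]
[        3         0 ]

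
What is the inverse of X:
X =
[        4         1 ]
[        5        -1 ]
det(X) = -9
X⁻¹ =
[      1/9       1/9 ]
[      5/9      -4/9 ]

For a 2×2 matrix X = [[a, b], [c, d]] with det(X) ≠ 0, X⁻¹ = (1/det(X)) * [[d, -b], [-c, a]].
det(X) = (4)*(-1) - (1)*(5) = -4 - 5 = -9.
X⁻¹ = (1/-9) * [[-1, -1], [-5, 4]].
Dividing each entry by -9 and reducing:
X⁻¹ =
[      1/9       1/9 ]
[      5/9      -4/9 ]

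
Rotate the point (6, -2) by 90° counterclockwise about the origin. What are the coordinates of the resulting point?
(2, 6)

Rotation matrix R(θ) = [[cos θ, -sin θ], [sin θ, cos θ]]; for θ = 90°:
R = [[0, -1], [1, 0]]
Result: R × [6, -2]ᵀ = [0·6 + (-1)·-2, 1·6 + (0)·-2]ᵀ = (2, 6)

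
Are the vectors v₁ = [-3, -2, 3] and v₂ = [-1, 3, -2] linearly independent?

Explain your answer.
Yes, linearly independent

Two vectors are linearly dependent iff one is a scalar multiple of the other.
No single scalar k satisfies v₂ = k·v₁ (the ratios of corresponding entries disagree), so v₁ and v₂ are linearly independent.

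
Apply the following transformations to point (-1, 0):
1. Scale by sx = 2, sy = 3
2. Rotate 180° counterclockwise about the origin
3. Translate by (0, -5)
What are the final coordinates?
(2, -5)

Step 1: Scale → (-2, 0)
Step 2: Rotate 180° → (2, 0)
Step 3: Translate → (2, -5)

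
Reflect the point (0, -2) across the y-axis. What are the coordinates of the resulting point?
(0, -2)

Reflection across y-axis: (0, -2) → (0, -2)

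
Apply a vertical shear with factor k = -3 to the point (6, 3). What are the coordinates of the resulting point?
(6, -15)

Shear matrix for vertical shear with factor k = -3:
[[1, 0], [-3, 1]]
Result: (6, 3) → (6, -15)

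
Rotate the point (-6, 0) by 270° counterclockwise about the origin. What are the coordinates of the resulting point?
(0, 6)

Rotation matrix R(θ) = [[cos θ, -sin θ], [sin θ, cos θ]]; for θ = 270°:
R = [[0, 1], [-1, 0]]
Result: R × [-6, 0]ᵀ = [0·-6 + (1)·0, -1·-6 + (0)·0]ᵀ = (0, 6)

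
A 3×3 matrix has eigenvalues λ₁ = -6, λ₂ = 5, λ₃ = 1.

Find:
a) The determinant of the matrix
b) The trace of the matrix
det = -30, trace = 0

Two standard eigenvalue identities:
- det(A) equals the product of the eigenvalues (counted with multiplicity).
- trace(A) equals the sum of the eigenvalues.
det(A) = (-6)*(5)*(1) = -30.
trace(A) = -6 + 5 + 1 = 0.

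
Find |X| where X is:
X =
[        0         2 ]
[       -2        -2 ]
det(X) = 4

For a 2×2 matrix [[a, b], [c, d]], det = a*d - b*c.
det(X) = (0)*(-2) - (2)*(-2) = 0 + 4 = 4.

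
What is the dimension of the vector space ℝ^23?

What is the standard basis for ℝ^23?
Dimension = 23; standard basis = {e_1, e_2, e_3, …, e_23}

ℝ^23 is the space of 23-tuples of real numbers; its dimension is 23.
The standard basis consists of 23 vectors: e_1, e_2, e_3, …, e_23, where e_i is the vector with 1 in position i and 0 elsewhere.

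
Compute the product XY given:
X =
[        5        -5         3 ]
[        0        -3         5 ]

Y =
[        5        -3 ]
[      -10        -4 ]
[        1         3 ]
XY =
[       78        14 ]
[       35        27 ]

Matrix multiplication: (XY)[i][j] = sum over k of X[i][k] * Y[k][j].
  (XY)[0][0] = (5)*(5) + (-5)*(-10) + (3)*(1) = 78
  (XY)[0][1] = (5)*(-3) + (-5)*(-4) + (3)*(3) = 14
  (XY)[1][0] = (0)*(5) + (-3)*(-10) + (5)*(1) = 35
  (XY)[1][1] = (0)*(-3) + (-3)*(-4) + (5)*(3) = 27
XY =
[       78        14 ]
[       35        27 ]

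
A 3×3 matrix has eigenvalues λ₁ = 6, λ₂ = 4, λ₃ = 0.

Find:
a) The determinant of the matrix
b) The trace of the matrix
det = 0, trace = 10

Two standard eigenvalue identities:
- det(A) equals the product of the eigenvalues (counted with multiplicity).
- trace(A) equals the sum of the eigenvalues.
det(A) = (6)*(4)*(0) = 0.
trace(A) = 6 + 4 + 0 = 10.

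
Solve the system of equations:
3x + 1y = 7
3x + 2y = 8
x = 2, y = 1

Use elimination (row reduction):
Equation 1: 3x + 1y = 7.
Equation 2: 3x + 2y = 8.
Multiply Eq1 by 3 and Eq2 by 3: 9x + 3y = 21;  9x + 6y = 24.
Subtract: (3)y = 3, so y = 1.
Back-substitute into Eq1: 3x + 1*(1) = 7, so x = 2.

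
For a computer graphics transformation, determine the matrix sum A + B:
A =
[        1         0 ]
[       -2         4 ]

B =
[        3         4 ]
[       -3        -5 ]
A + B =
[        4         4 ]
[       -5        -1 ]

Matrix addition is elementwise: (A+B)[i][j] = A[i][j] + B[i][j].
  (A+B)[0][0] = (1) + (3) = 4
  (A+B)[0][1] = (0) + (4) = 4
  (A+B)[1][0] = (-2) + (-3) = -5
  (A+B)[1][1] = (4) + (-5) = -1
A + B =
[        4         4 ]
[       -5        -1 ]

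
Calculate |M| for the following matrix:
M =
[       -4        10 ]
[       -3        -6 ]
det(M) = 54

For a 2×2 matrix [[a, b], [c, d]], det = a*d - b*c.
det(M) = (-4)*(-6) - (10)*(-3) = 24 + 30 = 54.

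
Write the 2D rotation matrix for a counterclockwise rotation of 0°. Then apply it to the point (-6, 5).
R = [[1, 0], [0, 1]]; R·(-6, 5) = (-6, 5)

Rotation matrix formula: R(θ) = [[cos θ, -sin θ], [sin θ, cos θ]]
For θ = 0°:
cos(0°) = 1
sin(0°) = 0
R = [[1, 0], [0, 1]]
Apply to (-6, 5): [1·-6 + (0)·5, 0·-6 + 1·5] = (-6, 5)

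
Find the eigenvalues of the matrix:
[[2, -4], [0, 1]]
λ = 1 and λ = 2

Characteristic equation: det(A - λI) = 0
λ² - (trace)λ + (det) = 0
λ² - (3)λ + (2) = 0
λ² - 3λ + 2 = 0
Solving: λ = 1, 2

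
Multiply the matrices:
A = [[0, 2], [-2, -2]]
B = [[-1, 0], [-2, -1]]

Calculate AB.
[[-4, -2], [6, 2]]

Each entry (i,j) of AB = sum over k of A[i][k]*B[k][j].
(AB)[0][0] = (0)*(-1) + (2)*(-2) = -4
(AB)[0][1] = (0)*(0) + (2)*(-1) = -2
(AB)[1][0] = (-2)*(-1) + (-2)*(-2) = 6
(AB)[1][1] = (-2)*(0) + (-2)*(-1) = 2
AB = [[-4, -2], [6, 2]]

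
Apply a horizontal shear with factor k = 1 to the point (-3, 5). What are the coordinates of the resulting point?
(2, 5)

Shear matrix for horizontal shear with factor k = 1:
[[1, 1], [0, 1]]
Result: (-3, 5) → (2, 5)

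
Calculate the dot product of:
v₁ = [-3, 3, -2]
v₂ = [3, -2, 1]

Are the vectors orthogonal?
-17, No

The dot product is the sum of products of corresponding components.
v₁·v₂ = (-3)*(3) + (3)*(-2) + (-2)*(1) = -9 - 6 - 2 = -17.
Two vectors are orthogonal iff their dot product is 0; here the dot product is -17, so the vectors are not orthogonal.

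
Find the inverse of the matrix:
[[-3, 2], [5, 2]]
[[-1/8, 1/8], [5/16, 3/16]]

For [[a,b],[c,d]], inverse = (1/det)·[[d,-b],[-c,a]]
det = -3·2 - 2·5 = -16
Inverse = (1/-16)·[[2, -2], [-5, -3]]
        = [[-1/8, 1/8], [5/16, 3/16]]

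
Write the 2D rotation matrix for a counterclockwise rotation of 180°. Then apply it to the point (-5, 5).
R = [[-1, 0], [0, -1]]; R·(-5, 5) = (5, -5)

Rotation matrix formula: R(θ) = [[cos θ, -sin θ], [sin θ, cos θ]]
For θ = 180°:
cos(180°) = -1
sin(180°) = 0
R = [[-1, 0], [0, -1]]
Apply to (-5, 5): [-1·-5 + (0)·5, 0·-5 + -1·5] = (5, -5)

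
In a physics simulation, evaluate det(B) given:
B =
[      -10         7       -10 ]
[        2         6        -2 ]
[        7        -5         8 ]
det(B) = -70

Expand along row 0 (cofactor expansion): det(B) = a*(e*i - f*h) - b*(d*i - f*g) + c*(d*h - e*g), where the 3×3 is [[a, b, c], [d, e, f], [g, h, i]].
Minor M_00 = (6)*(8) - (-2)*(-5) = 48 - 10 = 38.
Minor M_01 = (2)*(8) - (-2)*(7) = 16 + 14 = 30.
Minor M_02 = (2)*(-5) - (6)*(7) = -10 - 42 = -52.
det(B) = (-10)*(38) - (7)*(30) + (-10)*(-52) = -380 - 210 + 520 = -70.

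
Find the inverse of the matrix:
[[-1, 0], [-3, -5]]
[[-1, 0], [3/5, -1/5]]

For [[a,b],[c,d]], inverse = (1/det)·[[d,-b],[-c,a]]
det = -1·-5 - 0·-3 = 5
Inverse = (1/5)·[[-5, 0], [3, -1]]
        = [[-1, 0], [3/5, -1/5]]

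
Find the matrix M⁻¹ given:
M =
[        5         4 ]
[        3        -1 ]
det(M) = -17
M⁻¹ =
[     1/17      4/17 ]
[     3/17     -5/17 ]

For a 2×2 matrix M = [[a, b], [c, d]] with det(M) ≠ 0, M⁻¹ = (1/det(M)) * [[d, -b], [-c, a]].
det(M) = (5)*(-1) - (4)*(3) = -5 - 12 = -17.
M⁻¹ = (1/-17) * [[-1, -4], [-3, 5]].
Dividing each entry by -17 and reducing:
M⁻¹ =
[     1/17      4/17 ]
[     3/17     -5/17 ]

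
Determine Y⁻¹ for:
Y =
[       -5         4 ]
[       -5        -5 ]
det(Y) = 45
Y⁻¹ =
[     -1/9     -4/45 ]
[      1/9      -1/9 ]

For a 2×2 matrix Y = [[a, b], [c, d]] with det(Y) ≠ 0, Y⁻¹ = (1/det(Y)) * [[d, -b], [-c, a]].
det(Y) = (-5)*(-5) - (4)*(-5) = 25 + 20 = 45.
Y⁻¹ = (1/45) * [[-5, -4], [5, -5]].
Dividing each entry by 45 and reducing:
Y⁻¹ =
[     -1/9     -4/45 ]
[      1/9      -1/9 ]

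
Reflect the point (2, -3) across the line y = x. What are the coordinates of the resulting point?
(-3, 2)

Reflection across line y = x: (2, -3) → (-3, 2)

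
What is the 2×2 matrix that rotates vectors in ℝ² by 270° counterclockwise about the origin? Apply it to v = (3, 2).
R = [[0, 1], [-1, 0]]; R·v = (2, -3)

A counterclockwise rotation by angle θ in ℝ² has matrix R(θ) = [[cos θ, -sin θ], [sin θ, cos θ]].
For θ = 270°: cos θ = 0, sin θ = -1.
R(270°) = [[0, 1], [-1, 0]].
R·v = [0·3 + (1)·2, -1·3 + 0·2] = (2, -3).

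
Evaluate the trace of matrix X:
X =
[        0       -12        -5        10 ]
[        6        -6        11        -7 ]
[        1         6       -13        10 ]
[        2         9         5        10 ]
tr(X) = 0 - 6 - 13 + 10 = -9

The trace of a square matrix is the sum of its diagonal entries.
Diagonal entries of X: X[0][0] = 0, X[1][1] = -6, X[2][2] = -13, X[3][3] = 10.
tr(X) = 0 - 6 - 13 + 10 = -9.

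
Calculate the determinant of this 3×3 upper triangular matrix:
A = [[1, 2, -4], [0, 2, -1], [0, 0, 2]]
4

The determinant of a triangular matrix is the product of its diagonal entries (the off-diagonal entries above the diagonal do not affect it).
det(A) = (1) * (2) * (2) = 4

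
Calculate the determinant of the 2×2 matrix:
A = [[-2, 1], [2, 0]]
-2

For A = [[a, b], [c, d]], det(A) = a*d - b*c.
det(A) = (-2)*(0) - (1)*(2) = 0 - 2 = -2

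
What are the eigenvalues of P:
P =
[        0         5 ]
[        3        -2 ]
λ = -5, 3

Solve det(P - λI) = 0. For a 2×2 matrix the characteristic equation is λ² - (trace)λ + det = 0.
trace(P) = a + d = 0 - 2 = -2.
det(P) = a*d - b*c = (0)*(-2) - (5)*(3) = 0 - 15 = -15.
Characteristic equation: λ² - (-2)λ + (-15) = 0.
Discriminant = (-2)² - 4*(-15) = 4 + 60 = 64.
λ = (-2 ± √64) / 2 = (-2 ± 8) / 2 = -5, 3.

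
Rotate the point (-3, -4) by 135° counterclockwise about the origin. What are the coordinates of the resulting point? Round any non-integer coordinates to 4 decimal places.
(4.9497, 0.7071)

Rotation matrix R(θ) = [[cos θ, -sin θ], [sin θ, cos θ]]; for θ = 135°:
R = [[-√2/2, -√2/2], [√2/2, -√2/2]]
Result: R × [-3, -4]ᵀ = [-√2/2·-3 + (-√2/2)·-4, √2/2·-3 + (-√2/2)·-4]ᵀ = (4.9497, 0.7071)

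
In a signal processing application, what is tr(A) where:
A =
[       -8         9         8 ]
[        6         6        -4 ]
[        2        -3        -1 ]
tr(A) = -8 + 6 - 1 = -3

The trace of a square matrix is the sum of its diagonal entries.
Diagonal entries of A: A[0][0] = -8, A[1][1] = 6, A[2][2] = -1.
tr(A) = -8 + 6 - 1 = -3.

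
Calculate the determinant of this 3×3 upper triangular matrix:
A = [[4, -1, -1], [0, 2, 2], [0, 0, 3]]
24

The determinant of a triangular matrix is the product of its diagonal entries (the off-diagonal entries above the diagonal do not affect it).
det(A) = (4) * (2) * (3) = 24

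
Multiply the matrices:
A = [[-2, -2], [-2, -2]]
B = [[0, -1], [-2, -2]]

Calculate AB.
[[4, 6], [4, 6]]

Each entry (i,j) of AB = sum over k of A[i][k]*B[k][j].
(AB)[0][0] = (-2)*(0) + (-2)*(-2) = 4
(AB)[0][1] = (-2)*(-1) + (-2)*(-2) = 6
(AB)[1][0] = (-2)*(0) + (-2)*(-2) = 4
(AB)[1][1] = (-2)*(-1) + (-2)*(-2) = 6
AB = [[4, 6], [4, 6]]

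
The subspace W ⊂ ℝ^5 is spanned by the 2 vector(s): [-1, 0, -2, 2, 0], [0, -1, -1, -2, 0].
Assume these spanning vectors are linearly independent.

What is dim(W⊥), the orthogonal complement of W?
dim(W⊥) = 3

For any subspace W of ℝ^n, dim(W) + dim(W⊥) = n (the whole-space dimension).
Here the given 2 vectors are linearly independent, so dim(W) = 2.
Thus dim(W⊥) = n - dim(W) = 5 - 2 = 3.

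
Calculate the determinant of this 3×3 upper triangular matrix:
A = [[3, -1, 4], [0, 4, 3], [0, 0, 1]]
12

The determinant of a triangular matrix is the product of its diagonal entries (the off-diagonal entries above the diagonal do not affect it).
det(A) = (3) * (4) * (1) = 12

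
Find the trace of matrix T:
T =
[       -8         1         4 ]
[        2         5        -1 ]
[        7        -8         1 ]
tr(T) = -8 + 5 + 1 = -2

The trace of a square matrix is the sum of its diagonal entries.
Diagonal entries of T: T[0][0] = -8, T[1][1] = 5, T[2][2] = 1.
tr(T) = -8 + 5 + 1 = -2.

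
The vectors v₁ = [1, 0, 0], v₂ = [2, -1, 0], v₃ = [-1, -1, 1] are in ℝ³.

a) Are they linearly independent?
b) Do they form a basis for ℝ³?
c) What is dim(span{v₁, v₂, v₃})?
Yes independent, yes basis, dim = 3

Stack v₁, v₂, v₃ as rows of a 3×3 matrix.
[[1, 0, 0]; [2, -1, 0]; [-1, -1, 1]] is already lower triangular with nonzero diagonal entries (1, -1, 1), so its determinant is the product of the diagonal entries, det = (1)·(-1)·(1) = -1 ≠ 0, and the rows are linearly independent.
Three linearly independent vectors in ℝ³ form a basis for ℝ³, so dim(span{v₁,v₂,v₃}) = 3.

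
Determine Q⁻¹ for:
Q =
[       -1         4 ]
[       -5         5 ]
det(Q) = 15
Q⁻¹ =
[      1/3     -4/15 ]
[      1/3     -1/15 ]

For a 2×2 matrix Q = [[a, b], [c, d]] with det(Q) ≠ 0, Q⁻¹ = (1/det(Q)) * [[d, -b], [-c, a]].
det(Q) = (-1)*(5) - (4)*(-5) = -5 + 20 = 15.
Q⁻¹ = (1/15) * [[5, -4], [5, -1]].
Dividing each entry by 15 and reducing:
Q⁻¹ =
[      1/3     -4/15 ]
[      1/3     -1/15 ]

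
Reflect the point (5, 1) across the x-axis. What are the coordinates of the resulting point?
(5, -1)

Reflection across x-axis: (5, 1) → (5, -1)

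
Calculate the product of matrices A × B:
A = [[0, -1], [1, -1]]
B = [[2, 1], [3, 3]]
[[-3, -3], [-1, -2]]

Matrix multiplication:
C[0][0] = 0×2 + -1×3 = -3
C[0][1] = 0×1 + -1×3 = -3
C[1][0] = 1×2 + -1×3 = -1
C[1][1] = 1×1 + -1×3 = -2
Result: [[-3, -3], [-1, -2]]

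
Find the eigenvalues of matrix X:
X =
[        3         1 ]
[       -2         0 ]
λ = 1, 2

Solve det(X - λI) = 0. For a 2×2 matrix the characteristic equation is λ² - (trace)λ + det = 0.
trace(X) = a + d = 3 + 0 = 3.
det(X) = a*d - b*c = (3)*(0) - (1)*(-2) = 0 + 2 = 2.
Characteristic equation: λ² - (3)λ + (2) = 0.
Discriminant = (3)² - 4*(2) = 9 - 8 = 1.
λ = (3 ± √1) / 2 = (3 ± 1) / 2 = 1, 2.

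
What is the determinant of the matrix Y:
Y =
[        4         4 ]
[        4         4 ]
det(Y) = 0

For a 2×2 matrix [[a, b], [c, d]], det = a*d - b*c.
det(Y) = (4)*(4) - (4)*(4) = 16 - 16 = 0.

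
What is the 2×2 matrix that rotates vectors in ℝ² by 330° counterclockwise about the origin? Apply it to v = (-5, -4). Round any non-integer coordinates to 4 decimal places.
R = [[√3/2, 1/2], [-1/2, √3/2]]; R·v = (-6.3301, -0.9641)

A counterclockwise rotation by angle θ in ℝ² has matrix R(θ) = [[cos θ, -sin θ], [sin θ, cos θ]].
For θ = 330°: cos θ = √3/2, sin θ = -1/2.
R(330°) = [[√3/2, 1/2], [-1/2, √3/2]].
R·v = [√3/2·-5 + (1/2)·-4, -1/2·-5 + √3/2·-4] = (-6.3301, -0.9641).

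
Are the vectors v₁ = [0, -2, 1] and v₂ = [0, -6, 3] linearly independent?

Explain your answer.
No, linearly dependent (v₂ = 3·v₁)

Check whether there is a scalar k with v₂ = k·v₁.
Comparing components, k = 3 satisfies 3·[0, -2, 1] = [0, -6, 3].
Since v₂ is a scalar multiple of v₁, the two vectors are linearly dependent.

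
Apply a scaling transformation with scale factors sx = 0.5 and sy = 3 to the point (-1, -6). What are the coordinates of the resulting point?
(-0.5, -18)

Scaling matrix:
[[0.50, 0], [0, 3]]
Result: (-1 × 0.5, -6 × 3) = (-0.5, -18)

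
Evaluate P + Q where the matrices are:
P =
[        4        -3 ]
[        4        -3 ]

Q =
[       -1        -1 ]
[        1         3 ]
P + Q =
[        3        -4 ]
[        5         0 ]

Matrix addition is elementwise: (P+Q)[i][j] = P[i][j] + Q[i][j].
  (P+Q)[0][0] = (4) + (-1) = 3
  (P+Q)[0][1] = (-3) + (-1) = -4
  (P+Q)[1][0] = (4) + (1) = 5
  (P+Q)[1][1] = (-3) + (3) = 0
P + Q =
[        3        -4 ]
[        5         0 ]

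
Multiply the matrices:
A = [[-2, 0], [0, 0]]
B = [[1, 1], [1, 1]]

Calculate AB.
[[-2, -2], [0, 0]]

Each entry (i,j) of AB = sum over k of A[i][k]*B[k][j].
(AB)[0][0] = (-2)*(1) + (0)*(1) = -2
(AB)[0][1] = (-2)*(1) + (0)*(1) = -2
(AB)[1][0] = (0)*(1) + (0)*(1) = 0
(AB)[1][1] = (0)*(1) + (0)*(1) = 0
AB = [[-2, -2], [0, 0]]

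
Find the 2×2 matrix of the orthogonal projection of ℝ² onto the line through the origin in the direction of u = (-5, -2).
[[25/29, 10/29], [10/29, 4/29]]

The orthogonal projection onto the line spanned by a nonzero vector u = (a, b) has matrix P = (u uᵀ) / (uᵀ u) = (1/(a² + b²)) · [[a², ab], [ab, b²]].
Here u = (-5, -2), so a² + b² = 25 + 4 = 29.
P = (1/29) · [[25, 10], [10, 4]] = [[25/29, 10/29], [10/29, 4/29]].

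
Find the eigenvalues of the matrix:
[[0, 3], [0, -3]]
λ = -3 and λ = 0

Characteristic equation: det(A - λI) = 0
λ² - (trace)λ + (det) = 0
λ² - (-3)λ + (0) = 0
λ² + 3λ + 0 = 0
Solving: λ = -3, 0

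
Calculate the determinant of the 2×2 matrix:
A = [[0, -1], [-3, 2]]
-3

For A = [[a, b], [c, d]], det(A) = a*d - b*c.
det(A) = (0)*(2) - (-1)*(-3) = 0 - 3 = -3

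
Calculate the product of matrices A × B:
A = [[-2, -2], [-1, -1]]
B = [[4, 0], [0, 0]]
[[-8, 0], [-4, 0]]

Matrix multiplication:
C[0][0] = -2×4 + -2×0 = -8
C[0][1] = -2×0 + -2×0 = 0
C[1][0] = -1×4 + -1×0 = -4
C[1][1] = -1×0 + -1×0 = 0
Result: [[-8, 0], [-4, 0]]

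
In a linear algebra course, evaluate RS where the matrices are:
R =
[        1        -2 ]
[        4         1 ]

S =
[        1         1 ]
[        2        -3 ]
RS =
[       -3         7 ]
[        6         1 ]

Matrix multiplication: (RS)[i][j] = sum over k of R[i][k] * S[k][j].
  (RS)[0][0] = (1)*(1) + (-2)*(2) = -3
  (RS)[0][1] = (1)*(1) + (-2)*(-3) = 7
  (RS)[1][0] = (4)*(1) + (1)*(2) = 6
  (RS)[1][1] = (4)*(1) + (1)*(-3) = 1
RS =
[       -3         7 ]
[        6         1 ]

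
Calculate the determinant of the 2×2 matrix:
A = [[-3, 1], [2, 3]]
-11

For A = [[a, b], [c, d]], det(A) = a*d - b*c.
det(A) = (-3)*(3) - (1)*(2) = -9 - 2 = -11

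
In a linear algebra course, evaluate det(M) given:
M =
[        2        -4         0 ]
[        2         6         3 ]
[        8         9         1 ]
det(M) = -130

Expand along row 0 (cofactor expansion): det(M) = a*(e*i - f*h) - b*(d*i - f*g) + c*(d*h - e*g), where the 3×3 is [[a, b, c], [d, e, f], [g, h, i]].
Minor M_00 = (6)*(1) - (3)*(9) = 6 - 27 = -21.
Minor M_01 = (2)*(1) - (3)*(8) = 2 - 24 = -22.
Minor M_02 = (2)*(9) - (6)*(8) = 18 - 48 = -30.
det(M) = (2)*(-21) - (-4)*(-22) + (0)*(-30) = -42 - 88 + 0 = -130.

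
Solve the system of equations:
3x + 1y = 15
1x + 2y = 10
x = 4, y = 3

Use elimination (row reduction):
Equation 1: 3x + 1y = 15.
Equation 2: 1x + 2y = 10.
Multiply Eq1 by 1 and Eq2 by 3: 3x + 1y = 15;  3x + 6y = 30.
Subtract: (5)y = 15, so y = 3.
Back-substitute into Eq1: 3x + 1*(3) = 15, so x = 4.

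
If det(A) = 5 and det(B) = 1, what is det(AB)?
5

Use the multiplicative property of determinants: det(AB) = det(A)*det(B).
det(AB) = (5)*(1) = 5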